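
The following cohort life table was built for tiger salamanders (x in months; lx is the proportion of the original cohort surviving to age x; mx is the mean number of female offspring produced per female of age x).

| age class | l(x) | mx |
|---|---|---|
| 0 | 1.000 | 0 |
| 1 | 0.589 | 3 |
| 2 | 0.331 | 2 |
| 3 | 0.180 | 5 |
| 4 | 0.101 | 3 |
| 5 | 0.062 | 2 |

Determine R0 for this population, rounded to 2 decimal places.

3.76

lx·mx by age: 0, 1.767, 0.662, 0.9, 0.303, 0.124
R0 = Σ lx·mx = 3.756 → 3.76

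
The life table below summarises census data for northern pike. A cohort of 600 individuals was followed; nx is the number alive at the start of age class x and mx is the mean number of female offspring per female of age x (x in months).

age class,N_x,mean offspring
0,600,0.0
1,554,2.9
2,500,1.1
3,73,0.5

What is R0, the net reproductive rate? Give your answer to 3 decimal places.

3.655

lx = nx/n0 = nx/600: 1, 0.92333…, 0.83333…, 0.12167…
lx·mx by age: 0, 2.677667…, 0.916667…, 0.060833…
R0 = Σ lx·mx = 3.655167… → 3.655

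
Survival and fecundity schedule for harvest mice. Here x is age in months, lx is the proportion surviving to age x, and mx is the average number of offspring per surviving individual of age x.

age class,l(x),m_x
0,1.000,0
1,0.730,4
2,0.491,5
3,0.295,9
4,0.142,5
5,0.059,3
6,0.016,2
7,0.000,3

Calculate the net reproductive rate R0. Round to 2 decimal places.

lx·mx by age: 0, 2.92, 2.455, 2.655, 0.71, 0.177, 0.032, 0
R0 = Σ lx·mx = 8.949 → 8.95

8.95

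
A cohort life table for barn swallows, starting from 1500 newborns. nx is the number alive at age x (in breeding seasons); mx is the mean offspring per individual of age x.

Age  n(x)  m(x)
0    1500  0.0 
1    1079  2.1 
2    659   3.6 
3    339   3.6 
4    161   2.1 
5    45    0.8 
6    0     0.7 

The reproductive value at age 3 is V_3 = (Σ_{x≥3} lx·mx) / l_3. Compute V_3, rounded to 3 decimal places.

4.704

lx = nx/n0 = nx/1500: 1, 0.71933…, 0.43933…, 0.226, 0.10733…, 0.03, 0
lx·mx for x ≥ 3: 0.8136, 0.2254…, 0.024, 0 → sum = 1.063…
V_3 = 1.063… / l_3 = 1.063… / 0.226 = 4.70354… → 4.704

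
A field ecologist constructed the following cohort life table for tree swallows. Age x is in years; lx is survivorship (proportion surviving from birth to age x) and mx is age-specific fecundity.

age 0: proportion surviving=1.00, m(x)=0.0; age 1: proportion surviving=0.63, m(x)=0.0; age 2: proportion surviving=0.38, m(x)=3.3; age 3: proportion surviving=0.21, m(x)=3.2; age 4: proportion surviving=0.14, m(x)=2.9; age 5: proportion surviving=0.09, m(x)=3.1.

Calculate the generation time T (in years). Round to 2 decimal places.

2.89

lx·mx: 0, 0, 1.254, 0.672, 0.406, 0.279 → R0 = 2.611
x·lx·mx: 0, 0, 2.508, 2.016, 1.624, 1.395 → Σ = 7.543
T = 7.543 / 2.611 = 2.888931… → 2.89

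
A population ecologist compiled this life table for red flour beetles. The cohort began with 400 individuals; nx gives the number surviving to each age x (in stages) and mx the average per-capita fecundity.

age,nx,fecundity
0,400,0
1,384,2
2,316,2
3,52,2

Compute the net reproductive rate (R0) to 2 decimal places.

lx = nx/n0 = nx/400: 1, 0.96, 0.79, 0.13
lx·mx by age: 0, 1.92, 1.58, 0.26
R0 = Σ lx·mx = 3.76 → 3.76

3.76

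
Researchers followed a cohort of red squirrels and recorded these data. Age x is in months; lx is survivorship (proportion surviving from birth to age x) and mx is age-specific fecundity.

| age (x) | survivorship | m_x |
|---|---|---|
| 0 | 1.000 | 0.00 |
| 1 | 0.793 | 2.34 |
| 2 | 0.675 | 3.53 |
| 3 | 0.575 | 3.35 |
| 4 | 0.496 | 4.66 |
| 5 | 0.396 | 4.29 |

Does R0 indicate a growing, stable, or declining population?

R0 = Σ lx·mx = 0 + 1.85562 + 2.38275 + 1.92625 + 2.31136 + 1.69884 = 10.17482
R0 > 1, so the population is growing.

growing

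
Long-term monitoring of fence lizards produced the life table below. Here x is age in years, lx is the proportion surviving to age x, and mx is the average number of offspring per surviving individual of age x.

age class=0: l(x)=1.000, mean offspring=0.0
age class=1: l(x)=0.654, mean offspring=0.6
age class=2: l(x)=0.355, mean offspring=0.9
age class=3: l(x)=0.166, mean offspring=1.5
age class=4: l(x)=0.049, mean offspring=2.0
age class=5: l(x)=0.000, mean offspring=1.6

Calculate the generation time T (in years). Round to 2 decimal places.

2.05

lx·mx: 0, 0.3924, 0.3195, 0.249, 0.098, 0 → R0 = 1.0589
x·lx·mx: 0, 0.3924, 0.639, 0.747, 0.392, 0 → Σ = 2.1704
T = 2.1704 / 1.0589 = 2.049674… → 2.05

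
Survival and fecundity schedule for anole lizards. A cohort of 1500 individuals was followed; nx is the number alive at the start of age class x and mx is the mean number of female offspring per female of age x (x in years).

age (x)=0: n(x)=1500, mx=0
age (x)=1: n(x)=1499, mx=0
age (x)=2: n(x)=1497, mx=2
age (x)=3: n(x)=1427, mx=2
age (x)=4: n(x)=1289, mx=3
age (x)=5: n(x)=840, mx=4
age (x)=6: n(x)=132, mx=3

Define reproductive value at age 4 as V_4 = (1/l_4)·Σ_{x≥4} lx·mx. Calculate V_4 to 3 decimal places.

5.914

lx = nx/n0 = nx/1500: 1, 0.99933…, 0.998, 0.95133…, 0.85933…, 0.56, 0.088
lx·mx for x ≥ 4: 2.578…, 2.24, 0.264 → sum = 5.082…
V_4 = 5.082… / l_4 = 5.082… / 0.859333… = 5.913887… → 5.914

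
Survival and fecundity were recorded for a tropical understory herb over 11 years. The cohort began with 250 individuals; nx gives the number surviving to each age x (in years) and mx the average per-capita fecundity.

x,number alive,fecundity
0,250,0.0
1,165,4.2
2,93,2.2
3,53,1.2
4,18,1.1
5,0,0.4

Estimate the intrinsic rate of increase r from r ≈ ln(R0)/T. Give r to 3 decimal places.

0.977

lx = nx/n0 = nx/250: 1, 0.66, 0.372, 0.212, 0.072, 0
R0 = Σ lx·mx = 0 + 2.772 + 0.8184 + 0.2544 + 0.0792 + 0 = 3.924
Σ x·lx·mx = 5.4888; T = 5.4888/3.924 = 1.39878…
r ≈ ln(R0)/T = ln(3.924)/1.39878… = 0.97736… → 0.977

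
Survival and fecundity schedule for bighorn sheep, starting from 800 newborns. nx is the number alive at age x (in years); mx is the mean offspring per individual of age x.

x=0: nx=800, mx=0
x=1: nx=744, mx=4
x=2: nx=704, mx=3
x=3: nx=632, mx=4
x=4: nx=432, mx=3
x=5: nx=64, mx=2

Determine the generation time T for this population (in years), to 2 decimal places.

lx = nx/n0 = nx/800: 1, 0.93, 0.88, 0.79, 0.54, 0.08
lx·mx: 0, 3.72, 2.64, 3.16, 1.62, 0.16 → R0 = 11.3
x·lx·mx: 0, 3.72, 5.28, 9.48, 6.48, 0.8 → Σ = 25.76
T = 25.76 / 11.3 = 2.279646… → 2.28

2.28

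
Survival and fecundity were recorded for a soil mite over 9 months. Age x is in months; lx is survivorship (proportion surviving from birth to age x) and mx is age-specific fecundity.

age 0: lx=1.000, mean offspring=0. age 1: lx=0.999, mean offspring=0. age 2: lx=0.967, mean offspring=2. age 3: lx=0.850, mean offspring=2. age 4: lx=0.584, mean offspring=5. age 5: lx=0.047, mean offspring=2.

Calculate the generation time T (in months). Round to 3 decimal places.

3.177

lx·mx: 0, 0, 1.934, 1.7, 2.92, 0.094 → R0 = 6.648
x·lx·mx: 0, 0, 3.868, 5.1, 11.68, 0.47 → Σ = 21.118
T = 21.118 / 6.648 = 3.176594… → 3.177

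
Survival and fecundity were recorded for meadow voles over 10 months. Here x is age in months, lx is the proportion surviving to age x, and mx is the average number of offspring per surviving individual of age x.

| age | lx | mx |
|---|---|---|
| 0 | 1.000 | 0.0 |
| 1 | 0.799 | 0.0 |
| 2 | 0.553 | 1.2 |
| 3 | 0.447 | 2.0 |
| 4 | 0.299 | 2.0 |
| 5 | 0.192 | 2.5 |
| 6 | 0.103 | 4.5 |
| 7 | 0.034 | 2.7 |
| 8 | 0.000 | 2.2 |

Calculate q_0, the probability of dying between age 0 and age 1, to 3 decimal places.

q_0 = (l_0 − l_1) / l_0 = (1 − 0.799) / 1
     = 0.201 / 1 = 0.201 → 0.201

0.201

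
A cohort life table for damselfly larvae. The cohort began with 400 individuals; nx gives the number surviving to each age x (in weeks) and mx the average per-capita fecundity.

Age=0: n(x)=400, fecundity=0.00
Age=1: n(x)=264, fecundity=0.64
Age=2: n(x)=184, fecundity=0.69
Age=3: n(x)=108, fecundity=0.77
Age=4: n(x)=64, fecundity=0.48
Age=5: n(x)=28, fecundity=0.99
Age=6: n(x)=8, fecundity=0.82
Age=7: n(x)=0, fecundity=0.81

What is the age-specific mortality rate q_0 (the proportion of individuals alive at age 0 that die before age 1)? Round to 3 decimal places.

lx = nx/n0 = nx/400: 1, 0.66, 0.46, 0.27, 0.16, 0.07, 0.02, 0
q_0 = (l_0 − l_1) / l_0 = (1 − 0.66) / 1
     = 0.34 / 1 = 0.34 → 0.340

0.340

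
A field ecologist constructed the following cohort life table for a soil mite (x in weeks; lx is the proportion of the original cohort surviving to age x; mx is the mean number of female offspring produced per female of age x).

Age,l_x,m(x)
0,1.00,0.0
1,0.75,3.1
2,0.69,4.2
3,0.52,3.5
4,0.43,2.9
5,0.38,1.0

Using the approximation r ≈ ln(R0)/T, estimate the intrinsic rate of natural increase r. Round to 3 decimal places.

0.915

R0 = Σ lx·mx = 0 + 2.325 + 2.898 + 1.82 + 1.247 + 0.38 = 8.67
Σ x·lx·mx = 20.469; T = 20.469/8.67 = 2.3609…
r ≈ ln(R0)/T = ln(8.67)/2.3609… = 0.91485… → 0.915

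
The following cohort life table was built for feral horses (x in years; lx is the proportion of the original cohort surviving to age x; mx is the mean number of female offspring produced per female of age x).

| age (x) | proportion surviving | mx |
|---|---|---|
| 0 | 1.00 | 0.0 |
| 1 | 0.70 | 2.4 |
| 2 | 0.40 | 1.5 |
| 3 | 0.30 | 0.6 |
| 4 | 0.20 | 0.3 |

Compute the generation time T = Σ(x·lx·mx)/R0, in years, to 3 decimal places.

lx·mx: 0, 1.68, 0.6, 0.18, 0.06 → R0 = 2.52
x·lx·mx: 0, 1.68, 1.2, 0.54, 0.24 → Σ = 3.66
T = 3.66 / 2.52 = 1.452381… → 1.452

1.452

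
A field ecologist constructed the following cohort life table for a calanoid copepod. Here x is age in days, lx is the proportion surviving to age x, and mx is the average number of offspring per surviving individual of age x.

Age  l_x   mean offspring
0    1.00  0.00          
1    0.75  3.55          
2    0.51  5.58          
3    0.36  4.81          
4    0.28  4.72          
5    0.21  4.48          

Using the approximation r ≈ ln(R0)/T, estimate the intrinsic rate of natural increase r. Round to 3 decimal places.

R0 = Σ lx·mx = 0 + 2.6625 + 2.8458 + 1.7316 + 1.3216 + 0.9408 = 9.5023
Σ x·lx·mx = 23.5393; T = 23.5393/9.5023 = 2.47722…
r ≈ ln(R0)/T = ln(9.5023)/2.47722… = 0.90889… → 0.909

0.909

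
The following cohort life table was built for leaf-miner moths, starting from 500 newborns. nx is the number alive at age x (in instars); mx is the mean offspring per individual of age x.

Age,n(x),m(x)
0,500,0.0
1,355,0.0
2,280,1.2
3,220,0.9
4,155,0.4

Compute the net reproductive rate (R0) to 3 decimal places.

1.192

lx = nx/n0 = nx/500: 1, 0.71, 0.56, 0.44, 0.31
lx·mx by age: 0, 0, 0.672, 0.396, 0.124
R0 = Σ lx·mx = 1.192 → 1.192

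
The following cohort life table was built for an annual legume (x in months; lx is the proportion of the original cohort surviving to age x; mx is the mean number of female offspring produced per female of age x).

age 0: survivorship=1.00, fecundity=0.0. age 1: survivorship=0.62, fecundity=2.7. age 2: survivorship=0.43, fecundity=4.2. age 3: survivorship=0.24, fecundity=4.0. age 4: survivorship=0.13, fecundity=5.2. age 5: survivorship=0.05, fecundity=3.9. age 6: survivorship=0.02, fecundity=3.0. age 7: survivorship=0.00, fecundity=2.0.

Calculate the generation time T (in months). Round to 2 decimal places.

lx·mx: 0, 1.674, 1.806, 0.96, 0.676, 0.195, 0.06, 0 → R0 = 5.371
x·lx·mx: 0, 1.674, 3.612, 2.88, 2.704, 0.975, 0.36, 0 → Σ = 12.205
T = 12.205 / 5.371 = 2.272389… → 2.27

2.27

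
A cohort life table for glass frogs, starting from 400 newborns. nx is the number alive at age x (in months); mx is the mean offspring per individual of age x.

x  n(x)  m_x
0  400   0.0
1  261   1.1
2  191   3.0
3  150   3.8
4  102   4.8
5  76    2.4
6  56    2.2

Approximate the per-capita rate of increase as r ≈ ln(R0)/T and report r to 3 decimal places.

0.566

lx = nx/n0 = nx/400: 1, 0.6525, 0.4775, 0.375, 0.255, 0.19, 0.14
R0 = Σ lx·mx = 0 + 0.71775 + 1.4325 + 1.425 + 1.224 + 0.456 + 0.308 = 5.56325
Σ x·lx·mx = 16.88175; T = 16.88175/5.56325 = 3.03451…
r ≈ ln(R0)/T = ln(5.56325)/3.03451… = 0.56555… → 0.566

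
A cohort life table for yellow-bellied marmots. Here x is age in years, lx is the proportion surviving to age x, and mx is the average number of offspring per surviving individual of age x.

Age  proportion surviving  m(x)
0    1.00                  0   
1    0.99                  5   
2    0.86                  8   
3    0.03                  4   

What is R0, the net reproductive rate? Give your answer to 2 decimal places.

lx·mx by age: 0, 4.95, 6.88, 0.12
R0 = Σ lx·mx = 11.95 → 11.95

11.95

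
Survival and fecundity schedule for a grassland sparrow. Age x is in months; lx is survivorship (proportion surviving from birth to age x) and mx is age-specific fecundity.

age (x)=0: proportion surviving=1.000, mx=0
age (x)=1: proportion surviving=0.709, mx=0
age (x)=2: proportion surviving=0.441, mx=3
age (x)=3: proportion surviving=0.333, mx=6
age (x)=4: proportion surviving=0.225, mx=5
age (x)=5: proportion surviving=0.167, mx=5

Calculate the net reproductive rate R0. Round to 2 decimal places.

5.28

lx·mx by age: 0, 0, 1.323, 1.998, 1.125, 0.835
R0 = Σ lx·mx = 5.281 → 5.28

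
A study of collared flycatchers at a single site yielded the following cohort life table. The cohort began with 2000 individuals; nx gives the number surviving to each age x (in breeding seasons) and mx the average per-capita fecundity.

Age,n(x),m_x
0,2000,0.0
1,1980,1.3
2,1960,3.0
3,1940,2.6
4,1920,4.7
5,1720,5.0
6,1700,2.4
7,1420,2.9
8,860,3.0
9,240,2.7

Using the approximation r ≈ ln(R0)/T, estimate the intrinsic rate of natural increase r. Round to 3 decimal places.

lx = nx/n0 = nx/2000: 1, 0.99, 0.98, 0.97, 0.96, 0.86, 0.85, 0.71, 0.43, 0.12
R0 = Σ lx·mx = 0 + 1.287 + 2.94 + 2.522 + 4.512 + 4.3 + 2.04 + 2.059 + 1.29 + 0.324 = 21.274
Σ x·lx·mx = 94.17; T = 94.17/21.274 = 4.42653…
r ≈ ln(R0)/T = ln(21.274)/4.42653… = 0.69072… → 0.691

0.691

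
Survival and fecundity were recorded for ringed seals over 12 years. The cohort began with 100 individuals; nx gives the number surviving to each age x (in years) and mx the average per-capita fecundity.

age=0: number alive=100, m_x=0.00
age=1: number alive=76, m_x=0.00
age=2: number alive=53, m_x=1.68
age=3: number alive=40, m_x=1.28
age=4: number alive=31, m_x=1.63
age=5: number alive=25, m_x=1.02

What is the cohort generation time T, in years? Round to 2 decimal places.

lx = nx/n0 = nx/100: 1, 0.76, 0.53, 0.4, 0.31, 0.25
lx·mx: 0, 0, 0.8904, 0.512, 0.5053, 0.255 → R0 = 2.1627
x·lx·mx: 0, 0, 1.7808, 1.536, 2.0212, 1.275 → Σ = 6.613
T = 6.613 / 2.1627 = 3.057752… → 3.06

3.06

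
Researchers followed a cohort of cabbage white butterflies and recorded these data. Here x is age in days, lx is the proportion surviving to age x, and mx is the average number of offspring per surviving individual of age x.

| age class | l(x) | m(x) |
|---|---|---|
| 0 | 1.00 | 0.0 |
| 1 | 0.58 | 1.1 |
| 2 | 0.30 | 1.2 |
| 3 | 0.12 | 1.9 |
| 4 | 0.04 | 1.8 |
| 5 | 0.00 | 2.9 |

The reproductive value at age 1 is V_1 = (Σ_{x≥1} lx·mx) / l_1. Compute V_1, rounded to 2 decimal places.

lx·mx for x ≥ 1: 0.638, 0.36, 0.228, 0.072, 0 → sum = 1.298
V_1 = 1.298 / l_1 = 1.298 / 0.58 = 2.237931… → 2.24

2.24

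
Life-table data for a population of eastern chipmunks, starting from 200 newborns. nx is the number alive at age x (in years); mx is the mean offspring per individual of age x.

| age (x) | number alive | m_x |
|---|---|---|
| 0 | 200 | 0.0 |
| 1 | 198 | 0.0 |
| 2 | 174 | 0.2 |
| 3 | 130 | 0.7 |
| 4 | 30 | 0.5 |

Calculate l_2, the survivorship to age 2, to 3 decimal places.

0.870

l_2 = n_2/n_0 = 174/200 = 0.87 → 0.870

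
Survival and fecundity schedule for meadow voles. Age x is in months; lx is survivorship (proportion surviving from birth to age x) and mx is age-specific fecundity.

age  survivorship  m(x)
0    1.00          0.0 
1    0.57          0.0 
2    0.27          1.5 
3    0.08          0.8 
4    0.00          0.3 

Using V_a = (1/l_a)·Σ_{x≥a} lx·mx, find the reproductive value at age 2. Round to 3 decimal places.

1.737

lx·mx for x ≥ 2: 0.405, 0.064, 0 → sum = 0.469
V_2 = 0.469 / l_2 = 0.469 / 0.27 = 1.737037… → 1.737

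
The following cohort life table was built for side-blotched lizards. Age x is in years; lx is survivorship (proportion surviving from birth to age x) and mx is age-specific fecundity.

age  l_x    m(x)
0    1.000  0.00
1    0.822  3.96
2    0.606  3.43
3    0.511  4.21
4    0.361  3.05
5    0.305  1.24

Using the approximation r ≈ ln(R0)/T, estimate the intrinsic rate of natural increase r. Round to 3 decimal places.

R0 = Σ lx·mx = 0 + 3.25512 + 2.07858 + 2.15131 + 1.10105 + 0.3782 = 8.96426
Σ x·lx·mx = 20.16141; T = 20.16141/8.96426 = 2.24909…
r ≈ ln(R0)/T = ln(8.96426)/2.24909… = 0.97517… → 0.975

0.975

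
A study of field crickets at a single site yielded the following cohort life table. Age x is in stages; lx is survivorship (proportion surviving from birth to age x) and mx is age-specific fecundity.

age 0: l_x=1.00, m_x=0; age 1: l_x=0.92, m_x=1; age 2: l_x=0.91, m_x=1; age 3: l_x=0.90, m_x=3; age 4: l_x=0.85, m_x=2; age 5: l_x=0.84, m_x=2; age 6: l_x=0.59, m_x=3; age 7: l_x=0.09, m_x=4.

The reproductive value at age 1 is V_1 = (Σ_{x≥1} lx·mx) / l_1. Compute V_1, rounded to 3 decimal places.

lx·mx for x ≥ 1: 0.92, 0.91, 2.7, 1.7, 1.68, 1.77, 0.36 → sum = 10.04
V_1 = 10.04 / l_1 = 10.04 / 0.92 = 10.913043… → 10.913

10.913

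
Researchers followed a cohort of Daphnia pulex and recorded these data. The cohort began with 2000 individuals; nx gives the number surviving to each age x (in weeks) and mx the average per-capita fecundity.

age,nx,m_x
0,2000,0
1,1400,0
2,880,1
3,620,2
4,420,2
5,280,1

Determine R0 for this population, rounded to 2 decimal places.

1.62

lx = nx/n0 = nx/2000: 1, 0.7, 0.44, 0.31, 0.21, 0.14
lx·mx by age: 0, 0, 0.44, 0.62, 0.42, 0.14
R0 = Σ lx·mx = 1.62 → 1.62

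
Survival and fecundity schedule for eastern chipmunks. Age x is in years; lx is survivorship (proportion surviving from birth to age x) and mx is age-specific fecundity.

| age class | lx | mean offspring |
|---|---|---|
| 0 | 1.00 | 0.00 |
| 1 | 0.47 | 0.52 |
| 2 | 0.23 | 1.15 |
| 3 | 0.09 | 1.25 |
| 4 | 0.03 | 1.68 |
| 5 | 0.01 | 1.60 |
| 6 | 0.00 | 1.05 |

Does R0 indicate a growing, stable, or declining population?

declining

R0 = Σ lx·mx = 0 + 0.2444 + 0.2645 + 0.1125 + 0.0504 + 0.016 + 0 = 0.6878
R0 < 1, so the population is declining.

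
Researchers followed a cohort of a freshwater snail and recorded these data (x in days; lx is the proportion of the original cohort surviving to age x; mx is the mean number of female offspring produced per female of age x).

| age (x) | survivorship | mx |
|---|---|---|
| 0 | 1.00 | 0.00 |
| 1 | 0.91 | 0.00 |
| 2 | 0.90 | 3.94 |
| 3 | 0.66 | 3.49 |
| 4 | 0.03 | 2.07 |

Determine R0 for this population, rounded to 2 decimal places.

lx·mx by age: 0, 0, 3.546, 2.3034, 0.0621
R0 = Σ lx·mx = 5.9115 → 5.91

5.91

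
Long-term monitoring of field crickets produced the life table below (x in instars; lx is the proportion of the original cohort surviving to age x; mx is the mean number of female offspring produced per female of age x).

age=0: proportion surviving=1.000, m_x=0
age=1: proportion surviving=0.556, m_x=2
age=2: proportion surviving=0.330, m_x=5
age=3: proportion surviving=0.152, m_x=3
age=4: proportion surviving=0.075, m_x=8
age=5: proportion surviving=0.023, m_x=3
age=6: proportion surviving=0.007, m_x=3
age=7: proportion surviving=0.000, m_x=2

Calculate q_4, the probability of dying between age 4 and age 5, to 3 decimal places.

0.693

q_4 = (l_4 − l_5) / l_4 = (0.075 − 0.023) / 0.075
     = 0.052 / 0.075 = 0.693333… → 0.693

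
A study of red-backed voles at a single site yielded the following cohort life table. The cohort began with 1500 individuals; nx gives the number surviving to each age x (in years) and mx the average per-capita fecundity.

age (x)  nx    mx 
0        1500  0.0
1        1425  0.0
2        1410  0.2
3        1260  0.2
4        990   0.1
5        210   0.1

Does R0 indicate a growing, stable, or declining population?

declining

lx = nx/n0 = nx/1500: 1, 0.95, 0.94, 0.84, 0.66, 0.14
R0 = Σ lx·mx = 0 + 0 + 0.188 + 0.168 + 0.066 + 0.014 = 0.436
R0 < 1, so the population is declining.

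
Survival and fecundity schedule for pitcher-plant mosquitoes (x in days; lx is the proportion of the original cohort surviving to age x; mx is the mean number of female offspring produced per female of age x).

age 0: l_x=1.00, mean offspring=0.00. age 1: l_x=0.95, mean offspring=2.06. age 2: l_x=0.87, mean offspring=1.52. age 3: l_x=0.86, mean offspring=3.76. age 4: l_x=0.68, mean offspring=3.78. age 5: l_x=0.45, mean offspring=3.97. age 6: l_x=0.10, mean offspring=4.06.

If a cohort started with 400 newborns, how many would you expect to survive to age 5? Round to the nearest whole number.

Expected survivors = N0 · l_5 = 400 × 0.45 = 180 → 180

180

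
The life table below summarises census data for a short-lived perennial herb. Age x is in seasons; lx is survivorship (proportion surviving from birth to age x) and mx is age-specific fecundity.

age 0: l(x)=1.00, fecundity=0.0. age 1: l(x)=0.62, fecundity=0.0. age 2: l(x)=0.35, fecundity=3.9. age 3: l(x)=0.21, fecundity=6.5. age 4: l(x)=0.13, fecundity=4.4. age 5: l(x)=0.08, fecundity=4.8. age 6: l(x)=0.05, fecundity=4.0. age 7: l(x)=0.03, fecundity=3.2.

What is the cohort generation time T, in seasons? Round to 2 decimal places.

lx·mx: 0, 0, 1.365, 1.365, 0.572, 0.384, 0.2, 0.096 → R0 = 3.982
x·lx·mx: 0, 0, 2.73, 4.095, 2.288, 1.92, 1.2, 0.672 → Σ = 12.905
T = 12.905 / 3.982 = 3.240834… → 3.24

3.24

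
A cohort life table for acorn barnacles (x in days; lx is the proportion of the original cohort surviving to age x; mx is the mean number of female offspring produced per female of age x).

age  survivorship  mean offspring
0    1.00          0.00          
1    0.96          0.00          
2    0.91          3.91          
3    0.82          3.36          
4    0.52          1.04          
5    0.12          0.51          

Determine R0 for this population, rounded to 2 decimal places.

lx·mx by age: 0, 0, 3.5581, 2.7552, 0.5408, 0.0612
R0 = Σ lx·mx = 6.9153 → 6.92

6.92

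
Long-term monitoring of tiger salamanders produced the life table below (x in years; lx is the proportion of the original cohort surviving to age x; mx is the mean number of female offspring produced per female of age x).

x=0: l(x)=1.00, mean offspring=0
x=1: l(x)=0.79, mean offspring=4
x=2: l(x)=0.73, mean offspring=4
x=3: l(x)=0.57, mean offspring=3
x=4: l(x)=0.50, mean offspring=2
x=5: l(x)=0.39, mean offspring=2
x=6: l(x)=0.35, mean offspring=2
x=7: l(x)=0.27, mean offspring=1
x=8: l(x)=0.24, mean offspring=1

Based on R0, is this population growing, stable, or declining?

R0 = Σ lx·mx = 0 + 3.16 + 2.92 + 1.71 + 1 + 0.78 + 0.7 + 0.27 + 0.24 = 10.78
R0 > 1, so the population is growing.

growing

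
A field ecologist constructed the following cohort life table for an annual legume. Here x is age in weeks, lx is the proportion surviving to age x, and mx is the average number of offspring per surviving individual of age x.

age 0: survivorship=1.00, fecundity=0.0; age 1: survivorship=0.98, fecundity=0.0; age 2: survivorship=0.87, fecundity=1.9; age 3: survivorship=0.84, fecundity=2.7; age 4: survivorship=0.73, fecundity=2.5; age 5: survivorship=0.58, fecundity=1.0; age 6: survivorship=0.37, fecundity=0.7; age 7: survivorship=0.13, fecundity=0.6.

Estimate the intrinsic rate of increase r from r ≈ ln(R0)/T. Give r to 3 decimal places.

0.564

R0 = Σ lx·mx = 0 + 0 + 1.653 + 2.268 + 1.825 + 0.58 + 0.259 + 0.078 = 6.663
Σ x·lx·mx = 22.41; T = 22.41/6.663 = 3.36335…
r ≈ ln(R0)/T = ln(6.663)/3.36335… = 0.56389… → 0.564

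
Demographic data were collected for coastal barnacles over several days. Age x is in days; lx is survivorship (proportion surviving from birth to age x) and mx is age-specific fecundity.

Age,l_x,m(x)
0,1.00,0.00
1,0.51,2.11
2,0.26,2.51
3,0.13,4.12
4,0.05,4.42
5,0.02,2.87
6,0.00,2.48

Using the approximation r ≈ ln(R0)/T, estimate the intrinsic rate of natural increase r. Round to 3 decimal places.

0.460

R0 = Σ lx·mx = 0 + 1.0761 + 0.6526 + 0.5356 + 0.221 + 0.0574 + 0 = 2.5427
Σ x·lx·mx = 5.1591; T = 5.1591/2.5427 = 2.02898…
r ≈ ln(R0)/T = ln(2.5427)/2.02898… = 0.45995… → 0.460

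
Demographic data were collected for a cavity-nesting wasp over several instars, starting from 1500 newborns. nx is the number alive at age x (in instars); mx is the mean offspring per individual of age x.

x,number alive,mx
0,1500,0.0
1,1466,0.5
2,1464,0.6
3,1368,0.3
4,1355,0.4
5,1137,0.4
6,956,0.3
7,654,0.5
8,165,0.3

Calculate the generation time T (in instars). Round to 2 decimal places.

lx = nx/n0 = nx/1500: 1, 0.97733…, 0.976, 0.912, 0.90333…, 0.758, 0.63733…, 0.436, 0.11
lx·mx: 0, 0.488667…, 0.5856, 0.2736, 0.361333…, 0.3032, 0.1912…, 0.218, 0.033 → R0 = 2.4546…
x·lx·mx: 0, 0.488667…, 1.1712, 0.8208, 1.445333…, 1.516, 1.1472…, 1.526, 0.264 → Σ = 8.3792…
T = 8.3792… / 2.4546… = 3.413672… → 3.41

3.41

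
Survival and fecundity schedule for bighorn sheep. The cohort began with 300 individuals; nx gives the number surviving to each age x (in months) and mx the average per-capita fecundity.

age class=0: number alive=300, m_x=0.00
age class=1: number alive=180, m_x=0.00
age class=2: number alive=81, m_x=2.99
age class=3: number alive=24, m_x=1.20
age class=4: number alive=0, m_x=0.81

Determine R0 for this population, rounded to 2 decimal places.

0.90

lx = nx/n0 = nx/300: 1, 0.6, 0.27, 0.08, 0
lx·mx by age: 0, 0, 0.8073, 0.096, 0
R0 = Σ lx·mx = 0.9033 → 0.90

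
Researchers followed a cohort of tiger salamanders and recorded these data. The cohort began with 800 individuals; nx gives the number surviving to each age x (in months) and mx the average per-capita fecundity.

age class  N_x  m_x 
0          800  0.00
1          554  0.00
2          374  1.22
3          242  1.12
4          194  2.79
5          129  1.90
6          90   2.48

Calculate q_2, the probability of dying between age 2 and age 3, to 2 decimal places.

lx = nx/n0 = nx/800: 1, 0.6925, 0.4675, 0.3025, 0.2425, 0.16125, 0.1125
q_2 = (l_2 − l_3) / l_2 = (0.4675 − 0.3025) / 0.4675
     = 0.165 / 0.4675 = 0.352941… → 0.35

0.35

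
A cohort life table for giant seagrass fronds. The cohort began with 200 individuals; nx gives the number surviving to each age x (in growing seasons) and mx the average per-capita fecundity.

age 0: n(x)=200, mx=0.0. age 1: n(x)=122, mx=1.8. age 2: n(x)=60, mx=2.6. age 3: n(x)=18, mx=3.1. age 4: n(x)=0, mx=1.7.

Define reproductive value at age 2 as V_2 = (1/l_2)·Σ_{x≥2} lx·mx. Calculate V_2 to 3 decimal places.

3.530

lx = nx/n0 = nx/200: 1, 0.61, 0.3, 0.09, 0
lx·mx for x ≥ 2: 0.78, 0.279, 0 → sum = 1.059
V_2 = 1.059 / l_2 = 1.059 / 0.3 = 3.53 → 3.530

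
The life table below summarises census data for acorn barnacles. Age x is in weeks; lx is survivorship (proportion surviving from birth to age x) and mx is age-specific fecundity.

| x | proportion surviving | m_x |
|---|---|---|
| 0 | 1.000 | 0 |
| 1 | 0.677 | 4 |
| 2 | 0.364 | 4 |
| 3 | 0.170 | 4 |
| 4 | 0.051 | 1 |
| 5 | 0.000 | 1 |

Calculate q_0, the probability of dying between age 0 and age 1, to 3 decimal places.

q_0 = (l_0 − l_1) / l_0 = (1 − 0.677) / 1
     = 0.323 / 1 = 0.323 → 0.323

0.323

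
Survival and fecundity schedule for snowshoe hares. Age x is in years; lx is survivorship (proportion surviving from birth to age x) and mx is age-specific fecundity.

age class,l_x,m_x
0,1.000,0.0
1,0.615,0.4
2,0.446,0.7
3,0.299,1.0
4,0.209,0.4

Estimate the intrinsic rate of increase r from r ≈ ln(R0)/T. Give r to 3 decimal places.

R0 = Σ lx·mx = 0 + 0.246 + 0.3122 + 0.299 + 0.0836 = 0.9408
Σ x·lx·mx = 2.1018; T = 2.1018/0.9408 = 2.23406…
r ≈ ln(R0)/T = ln(0.9408)/2.23406… = -0.02732… → -0.027

-0.027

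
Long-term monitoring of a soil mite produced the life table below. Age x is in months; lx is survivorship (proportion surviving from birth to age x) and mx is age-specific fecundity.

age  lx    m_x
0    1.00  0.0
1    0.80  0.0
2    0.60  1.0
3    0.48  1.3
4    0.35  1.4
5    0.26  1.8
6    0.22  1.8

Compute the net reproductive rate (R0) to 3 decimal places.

lx·mx by age: 0, 0, 0.6, 0.624, 0.49, 0.468, 0.396
R0 = Σ lx·mx = 2.578 → 2.578

2.578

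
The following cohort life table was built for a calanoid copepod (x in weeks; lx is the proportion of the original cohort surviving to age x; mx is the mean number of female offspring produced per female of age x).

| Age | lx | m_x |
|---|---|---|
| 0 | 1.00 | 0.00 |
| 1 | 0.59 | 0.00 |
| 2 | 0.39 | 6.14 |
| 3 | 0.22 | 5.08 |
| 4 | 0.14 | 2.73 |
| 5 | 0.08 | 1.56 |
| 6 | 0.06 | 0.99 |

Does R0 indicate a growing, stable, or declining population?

growing

R0 = Σ lx·mx = 0 + 0 + 2.3946 + 1.1176 + 0.3822 + 0.1248 + 0.0594 = 4.0786
R0 > 1, so the population is growing.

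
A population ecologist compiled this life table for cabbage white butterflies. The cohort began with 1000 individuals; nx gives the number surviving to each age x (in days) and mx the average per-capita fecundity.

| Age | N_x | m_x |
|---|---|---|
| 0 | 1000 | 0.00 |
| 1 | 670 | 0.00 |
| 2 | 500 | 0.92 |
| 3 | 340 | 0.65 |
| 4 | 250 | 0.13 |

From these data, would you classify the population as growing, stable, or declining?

lx = nx/n0 = nx/1000: 1, 0.67, 0.5, 0.34, 0.25
R0 = Σ lx·mx = 0 + 0 + 0.46 + 0.221 + 0.0325 = 0.7135
R0 < 1, so the population is declining.

declining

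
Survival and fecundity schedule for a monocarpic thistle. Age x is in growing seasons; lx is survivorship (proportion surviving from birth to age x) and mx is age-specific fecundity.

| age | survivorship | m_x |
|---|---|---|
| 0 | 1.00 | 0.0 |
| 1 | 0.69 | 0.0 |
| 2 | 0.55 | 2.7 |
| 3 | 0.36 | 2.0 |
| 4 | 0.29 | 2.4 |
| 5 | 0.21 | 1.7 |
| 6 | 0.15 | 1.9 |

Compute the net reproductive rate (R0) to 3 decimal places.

3.543

lx·mx by age: 0, 0, 1.485, 0.72, 0.696, 0.357, 0.285
R0 = Σ lx·mx = 3.543 → 3.543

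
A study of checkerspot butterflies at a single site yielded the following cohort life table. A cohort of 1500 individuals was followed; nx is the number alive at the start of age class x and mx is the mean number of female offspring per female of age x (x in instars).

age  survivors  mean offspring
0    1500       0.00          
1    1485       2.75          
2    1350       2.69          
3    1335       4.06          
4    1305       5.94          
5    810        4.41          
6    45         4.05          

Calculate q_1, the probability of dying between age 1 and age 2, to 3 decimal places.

0.091

lx = nx/n0 = nx/1500: 1, 0.99, 0.9, 0.89, 0.87, 0.54, 0.03
q_1 = (l_1 − l_2) / l_1 = (0.99 − 0.9) / 0.99
     = 0.09 / 0.99 = 0.090909… → 0.091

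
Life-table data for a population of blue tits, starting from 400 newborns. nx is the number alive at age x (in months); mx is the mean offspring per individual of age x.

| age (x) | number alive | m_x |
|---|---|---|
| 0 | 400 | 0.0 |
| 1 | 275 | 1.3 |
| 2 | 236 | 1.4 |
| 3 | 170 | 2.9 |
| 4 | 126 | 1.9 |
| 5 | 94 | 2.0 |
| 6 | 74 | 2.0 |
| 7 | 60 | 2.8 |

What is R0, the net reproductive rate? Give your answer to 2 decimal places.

lx = nx/n0 = nx/400: 1, 0.6875, 0.59, 0.425, 0.315, 0.235, 0.185, 0.15
lx·mx by age: 0, 0.89375, 0.826, 1.2325, 0.5985, 0.47, 0.37, 0.42
R0 = Σ lx·mx = 4.81075 → 4.81

4.81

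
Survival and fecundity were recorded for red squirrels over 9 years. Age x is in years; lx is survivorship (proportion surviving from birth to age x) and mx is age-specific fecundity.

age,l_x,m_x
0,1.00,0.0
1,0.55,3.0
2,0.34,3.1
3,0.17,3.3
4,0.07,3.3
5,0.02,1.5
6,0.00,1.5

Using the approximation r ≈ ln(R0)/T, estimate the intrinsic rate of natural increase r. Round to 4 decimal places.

0.6820

R0 = Σ lx·mx = 0 + 1.65 + 1.054 + 0.561 + 0.231 + 0.03 + 0 = 3.526
Σ x·lx·mx = 6.515; T = 6.515/3.526 = 1.8477…
r ≈ ln(R0)/T = ln(3.526)/1.8477… = 0.682017… → 0.6820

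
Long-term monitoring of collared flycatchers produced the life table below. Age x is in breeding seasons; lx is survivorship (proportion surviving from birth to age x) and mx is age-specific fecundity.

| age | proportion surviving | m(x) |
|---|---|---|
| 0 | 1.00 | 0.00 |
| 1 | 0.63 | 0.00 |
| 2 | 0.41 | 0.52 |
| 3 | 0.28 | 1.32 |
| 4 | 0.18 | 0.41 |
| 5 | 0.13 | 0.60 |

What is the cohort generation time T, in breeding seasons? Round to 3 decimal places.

lx·mx: 0, 0, 0.2132, 0.3696, 0.0738, 0.078 → R0 = 0.7346
x·lx·mx: 0, 0, 0.4264, 1.1088, 0.2952, 0.39 → Σ = 2.2204
T = 2.2204 / 0.7346 = 3.022597… → 3.023

3.023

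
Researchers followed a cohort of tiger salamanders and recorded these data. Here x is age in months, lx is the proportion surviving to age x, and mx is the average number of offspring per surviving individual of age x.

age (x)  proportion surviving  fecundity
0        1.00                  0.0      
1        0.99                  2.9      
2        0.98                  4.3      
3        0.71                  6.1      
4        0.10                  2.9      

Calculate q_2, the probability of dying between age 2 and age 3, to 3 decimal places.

0.276

q_2 = (l_2 − l_3) / l_2 = (0.98 − 0.71) / 0.98
     = 0.27 / 0.98 = 0.27551… → 0.276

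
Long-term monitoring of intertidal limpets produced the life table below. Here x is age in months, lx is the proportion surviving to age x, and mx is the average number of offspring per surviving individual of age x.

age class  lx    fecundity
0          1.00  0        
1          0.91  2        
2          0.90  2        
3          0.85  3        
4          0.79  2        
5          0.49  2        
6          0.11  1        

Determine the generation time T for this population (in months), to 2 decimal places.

2.82

lx·mx: 0, 1.82, 1.8, 2.55, 1.58, 0.98, 0.11 → R0 = 8.84
x·lx·mx: 0, 1.82, 3.6, 7.65, 6.32, 4.9, 0.66 → Σ = 24.95
T = 24.95 / 8.84 = 2.822398… → 2.82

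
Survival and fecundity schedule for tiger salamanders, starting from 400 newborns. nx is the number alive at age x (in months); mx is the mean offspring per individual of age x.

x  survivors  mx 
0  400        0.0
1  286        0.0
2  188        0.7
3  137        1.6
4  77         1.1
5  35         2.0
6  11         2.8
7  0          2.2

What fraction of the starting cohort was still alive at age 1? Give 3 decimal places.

0.715

l_1 = n_1/n_0 = 286/400 = 0.715 → 0.715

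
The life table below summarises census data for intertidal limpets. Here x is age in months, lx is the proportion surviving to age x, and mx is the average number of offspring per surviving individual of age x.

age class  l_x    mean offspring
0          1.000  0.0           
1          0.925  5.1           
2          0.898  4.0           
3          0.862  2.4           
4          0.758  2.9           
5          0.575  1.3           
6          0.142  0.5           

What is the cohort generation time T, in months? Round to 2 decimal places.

2.32

lx·mx: 0, 4.7175, 3.592, 2.0688, 2.1982, 0.7475, 0.071 → R0 = 13.395
x·lx·mx: 0, 4.7175, 7.184, 6.2064, 8.7928, 3.7375, 0.426 → Σ = 31.0642
T = 31.0642 / 13.395 = 2.319089… → 2.32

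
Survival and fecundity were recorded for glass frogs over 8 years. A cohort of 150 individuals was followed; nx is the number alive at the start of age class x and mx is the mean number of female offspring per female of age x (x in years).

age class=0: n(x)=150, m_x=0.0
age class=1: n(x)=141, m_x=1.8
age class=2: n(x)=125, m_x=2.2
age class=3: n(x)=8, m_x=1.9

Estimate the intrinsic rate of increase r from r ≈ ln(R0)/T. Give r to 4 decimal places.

lx = nx/n0 = nx/150: 1, 0.94, 0.83333…, 0.05333…
R0 = Σ lx·mx = 0 + 1.692 + 1.83333… + 0.10133… = 3.626667…
Σ x·lx·mx = 5.662667…; T = 5.662667…/3.626667… = 1.5614…
r ≈ ln(R0)/T = ln(3.626667…)/1.5614… = 0.825103… → 0.8251

0.8251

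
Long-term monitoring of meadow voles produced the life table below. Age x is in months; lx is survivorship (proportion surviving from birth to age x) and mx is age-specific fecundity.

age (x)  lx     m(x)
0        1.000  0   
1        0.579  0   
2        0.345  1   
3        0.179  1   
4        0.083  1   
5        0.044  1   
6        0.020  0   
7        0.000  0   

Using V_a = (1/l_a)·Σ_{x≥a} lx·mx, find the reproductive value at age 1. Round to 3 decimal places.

1.124

lx·mx for x ≥ 1: 0, 0.345, 0.179, 0.083, 0.044, 0, 0 → sum = 0.651
V_1 = 0.651 / l_1 = 0.651 / 0.579 = 1.124352… → 1.124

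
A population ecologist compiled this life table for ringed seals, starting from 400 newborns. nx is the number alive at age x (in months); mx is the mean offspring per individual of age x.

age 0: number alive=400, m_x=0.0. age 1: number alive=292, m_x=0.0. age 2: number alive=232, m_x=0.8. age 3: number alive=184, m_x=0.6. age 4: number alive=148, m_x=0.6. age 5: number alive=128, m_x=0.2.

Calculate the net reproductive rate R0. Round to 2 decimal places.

lx = nx/n0 = nx/400: 1, 0.73, 0.58, 0.46, 0.37, 0.32
lx·mx by age: 0, 0, 0.464, 0.276, 0.222, 0.064
R0 = Σ lx·mx = 1.026 → 1.03

1.03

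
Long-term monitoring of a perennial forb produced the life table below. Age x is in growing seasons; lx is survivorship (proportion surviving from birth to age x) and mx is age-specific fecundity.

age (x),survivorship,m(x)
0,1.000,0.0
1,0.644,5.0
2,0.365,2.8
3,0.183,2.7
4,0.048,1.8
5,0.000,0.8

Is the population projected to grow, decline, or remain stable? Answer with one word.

growing

R0 = Σ lx·mx = 0 + 3.22 + 1.022 + 0.4941 + 0.0864 + 0 = 4.8225
R0 > 1, so the population is growing.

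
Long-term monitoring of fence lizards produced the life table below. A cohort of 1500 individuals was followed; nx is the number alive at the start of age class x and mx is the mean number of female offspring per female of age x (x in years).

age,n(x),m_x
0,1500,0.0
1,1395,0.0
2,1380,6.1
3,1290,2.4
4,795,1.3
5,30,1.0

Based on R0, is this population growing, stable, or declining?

lx = nx/n0 = nx/1500: 1, 0.93, 0.92, 0.86, 0.53, 0.02
R0 = Σ lx·mx = 0 + 0 + 5.612 + 2.064 + 0.689 + 0.02 = 8.385
R0 > 1, so the population is growing.

growing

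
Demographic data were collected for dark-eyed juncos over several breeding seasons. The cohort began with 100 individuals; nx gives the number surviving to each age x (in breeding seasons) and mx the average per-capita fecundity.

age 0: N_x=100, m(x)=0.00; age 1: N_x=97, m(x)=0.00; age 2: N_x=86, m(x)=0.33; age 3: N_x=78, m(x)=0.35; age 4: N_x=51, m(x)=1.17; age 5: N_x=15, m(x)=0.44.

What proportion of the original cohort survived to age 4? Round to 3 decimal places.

0.510

l_4 = n_4/n_0 = 51/100 = 0.51 → 0.510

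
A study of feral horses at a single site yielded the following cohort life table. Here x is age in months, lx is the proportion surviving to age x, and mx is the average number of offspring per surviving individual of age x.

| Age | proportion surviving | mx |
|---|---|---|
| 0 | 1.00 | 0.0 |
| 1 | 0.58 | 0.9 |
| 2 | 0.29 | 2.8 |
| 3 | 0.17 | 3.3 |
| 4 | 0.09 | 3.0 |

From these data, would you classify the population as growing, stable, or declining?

R0 = Σ lx·mx = 0 + 0.522 + 0.812 + 0.561 + 0.27 = 2.165
R0 > 1, so the population is growing.

growing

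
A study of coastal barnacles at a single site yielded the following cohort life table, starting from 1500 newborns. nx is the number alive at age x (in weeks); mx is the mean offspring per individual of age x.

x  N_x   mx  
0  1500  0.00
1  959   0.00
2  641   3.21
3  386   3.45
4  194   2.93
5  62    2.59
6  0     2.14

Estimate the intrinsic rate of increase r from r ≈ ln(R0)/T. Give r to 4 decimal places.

0.3718

lx = nx/n0 = nx/1500: 1, 0.63933…, 0.42733…, 0.25733…, 0.12933…, 0.04133…, 0
R0 = Σ lx·mx = 0 + 0 + 1.37174… + 0.8878… + 0.37895… + 0.10705… + 0 = 2.74554…
Σ x·lx·mx = 7.457933…; T = 7.457933…/2.74554… = 2.71638…
r ≈ ln(R0)/T = ln(2.74554…)/2.71638… = 0.37181… → 0.3718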